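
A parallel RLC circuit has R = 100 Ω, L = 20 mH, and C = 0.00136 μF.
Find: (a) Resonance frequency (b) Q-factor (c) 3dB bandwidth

Step 1 — Resonance: ω₀ = 1/√(LC) = 1/√(0.02·1.36e-09) = 1.917e+05 rad/s.
Step 2 — f₀ = ω₀/(2π) = 3.052e+04 Hz.
Step 3 — Parallel Q: Q = R/(ω₀L) = 100/(1.917e+05·0.02) = 0.02608.
Step 4 — Bandwidth: Δω = ω₀/Q = 7.353e+06 rad/s; BW = Δω/(2π) = 1.17e+06 Hz.

(a) f₀ = 3.052e+04 Hz  (b) Q = 0.02608  (c) BW = 1.17e+06 Hz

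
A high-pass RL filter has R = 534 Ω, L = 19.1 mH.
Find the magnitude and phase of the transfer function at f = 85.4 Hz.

Step 1 — Angular frequency: ω = 2π·85.4 = 536.6 rad/s.
Step 2 — Transfer function: H(jω) = jωL/(R + jωL).
Step 3 — Numerator jωL = j·10.25; denominator R + jωL = 534 + j10.25.
Step 4 — H = 0.0003682 + j0.01919.
Step 5 — Magnitude: |H| = 0.01919 (-34.3 dB); phase: φ = 88.9°.

|H| = 0.01919 (-34.3 dB), φ = 88.9°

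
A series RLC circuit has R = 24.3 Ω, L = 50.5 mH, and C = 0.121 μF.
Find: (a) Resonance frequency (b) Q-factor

Step 1 — Resonance condition Im(Z)=0 gives ω₀ = 1/√(LC).
Step 2 — ω₀ = 1/√(0.0505·1.21e-07) = 1.279e+04 rad/s.
Step 3 — f₀ = ω₀/(2π) = 2036 Hz.
Step 4 — Series Q: Q = ω₀L/R = 1.279e+04·0.0505/24.3 = 26.59.

(a) f₀ = 2036 Hz  (b) Q = 26.59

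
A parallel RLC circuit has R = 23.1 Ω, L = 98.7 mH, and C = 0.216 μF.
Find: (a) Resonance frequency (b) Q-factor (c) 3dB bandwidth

Step 1 — Resonance: ω₀ = 1/√(LC) = 1/√(0.0987·2.16e-07) = 6849 rad/s.
Step 2 — f₀ = ω₀/(2π) = 1090 Hz.
Step 3 — Parallel Q: Q = R/(ω₀L) = 23.1/(6849·0.0987) = 0.03417.
Step 4 — Bandwidth: Δω = ω₀/Q = 2.004e+05 rad/s; BW = Δω/(2π) = 3.19e+04 Hz.

(a) f₀ = 1090 Hz  (b) Q = 0.03417  (c) BW = 3.19e+04 Hz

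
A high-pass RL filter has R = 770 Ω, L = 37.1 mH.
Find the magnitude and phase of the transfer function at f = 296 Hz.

Step 1 — Angular frequency: ω = 2π·296 = 1860 rad/s.
Step 2 — Transfer function: H(jω) = jωL/(R + jωL).
Step 3 — Numerator jωL = j·69; denominator R + jωL = 770 + j69.
Step 4 — H = 0.007966 + j0.0889.
Step 5 — Magnitude: |H| = 0.08925 (-21.0 dB); phase: φ = 84.9°.

|H| = 0.08925 (-21.0 dB), φ = 84.9°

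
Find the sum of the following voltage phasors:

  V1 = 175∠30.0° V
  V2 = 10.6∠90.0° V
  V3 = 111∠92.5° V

Step 1 — Convert each phasor to rectangular form:
  V1 = 175·(cos(30.0°) + j·sin(30.0°)) = 151.6 + j87.5 V
  V2 = 10.6·(cos(90.0°) + j·sin(90.0°)) = 0 + j10.6 V
  V3 = 111·(cos(92.5°) + j·sin(92.5°)) = -4.842 + j110.9 V
Step 2 — Sum components: V_total = 146.7 + j209 V.
Step 3 — Convert to polar: |V_total| = 255.3 V, ∠V_total = 54.9°.

V_total = 255.3∠54.9° V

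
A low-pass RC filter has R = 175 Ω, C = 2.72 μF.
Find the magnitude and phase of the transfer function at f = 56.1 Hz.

Step 1 — Angular frequency: ω = 2π·56.1 = 352.5 rad/s.
Step 2 — Transfer function: H(jω) = 1/(1 + jωRC).
Step 3 — Denominator: 1 + jωRC = 1 + j·352.5·175·2.72e-06 = 1 + j0.1678.
Step 4 — H = 0.9726 - j0.1632.
Step 5 — Magnitude: |H| = 0.9862 (-0.1 dB); phase: φ = -9.5°.

|H| = 0.9862 (-0.1 dB), φ = -9.5°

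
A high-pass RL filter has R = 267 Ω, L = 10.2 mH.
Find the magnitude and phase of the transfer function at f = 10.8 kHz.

Step 1 — Angular frequency: ω = 2π·1.08e+04 = 6.786e+04 rad/s.
Step 2 — Transfer function: H(jω) = jωL/(R + jωL).
Step 3 — Numerator jωL = j·692.2; denominator R + jωL = 267 + j692.2.
Step 4 — H = 0.8705 + j0.3358.
Step 5 — Magnitude: |H| = 0.933 (-0.6 dB); phase: φ = 21.1°.

|H| = 0.933 (-0.6 dB), φ = 21.1°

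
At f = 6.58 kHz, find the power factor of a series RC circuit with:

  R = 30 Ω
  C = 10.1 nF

Step 1 — Angular frequency: ω = 2π·f = 2π·6580 = 4.134e+04 rad/s.
Step 2 — Component impedances:
  R: Z = R = 30 Ω
  C: Z = 1/(jωC) = -j/(ω·C) = 0 - j2395 Ω
Step 3 — Series combination: Z_total = R + C = 30 - j2395 Ω = 2395∠-89.3° Ω.
Step 4 — Power factor: PF = cos(φ) = Re(Z)/|Z| = 30/2395 = 0.01253.
Step 5 — Type: Im(Z) = -2395 ⇒ leading (phase φ = -89.3°).

PF = 0.01253 (leading, φ = -89.3°)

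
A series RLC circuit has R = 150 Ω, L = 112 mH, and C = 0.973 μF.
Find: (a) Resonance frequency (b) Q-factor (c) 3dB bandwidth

Step 1 — Resonance condition Im(Z)=0 gives ω₀ = 1/√(LC).
Step 2 — ω₀ = 1/√(0.112·9.73e-07) = 3029 rad/s.
Step 3 — f₀ = ω₀/(2π) = 482.1 Hz.
Step 4 — Series Q: Q = ω₀L/R = 3029·0.112/150 = 2.262.
Step 5 — 3dB bandwidth: Δω = ω₀/Q = 1339 rad/s; BW = Δω/(2π) = 213.2 Hz.

(a) f₀ = 482.1 Hz  (b) Q = 2.262  (c) BW = 213.2 Hz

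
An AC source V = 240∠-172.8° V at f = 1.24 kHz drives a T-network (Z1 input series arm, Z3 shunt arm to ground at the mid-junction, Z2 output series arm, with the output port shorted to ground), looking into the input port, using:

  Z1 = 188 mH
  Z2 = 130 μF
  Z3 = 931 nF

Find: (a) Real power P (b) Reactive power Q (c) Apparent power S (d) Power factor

Step 1 — Angular frequency: ω = 2π·f = 2π·1240 = 7791 rad/s.
Step 2 — Component impedances:
  Z1: Z = jωL = j·7791·0.188 = 0 + j1465 Ω
  Z2: Z = 1/(jωC) = -j/(ω·C) = 0 - j0.9873 Ω
  Z3: Z = 1/(jωC) = -j/(ω·C) = 0 - j137.9 Ω
Step 3 — With the output port shorted to ground, the output series arm Z2 runs from the junction to ground; the shunt arm Z3 also runs from the junction to ground. They appear in parallel: Z3 || Z2 = 0 - j0.9803 Ω.
Step 4 — Series with input arm Z1: Z_in = Z1 + (Z3 || Z2) = 0 + j1464 Ω = 1464∠90.0° Ω.
Step 5 — Source phasor: V = 240∠-172.8° V = -238.1 - j30.08 V.
Step 6 — Current: I = V / Z = -0.02055 + j0.1627 A = 0.164∠97.2° A.
Step 7 — Complex power: S = V·I* = 0 + j39.35 VA.
Step 8 — Real power: P = Re(S) = 0 W.
Step 9 — Reactive power: Q = Im(S) = 39.35 VAR.
Step 10 — Apparent power: |S| = 39.35 VA.
Step 11 — Power factor: PF = P/|S| = 0 (lagging).

(a) P = 0 W  (b) Q = 39.35 VAR  (c) S = 39.35 VA  (d) PF = 0 (lagging)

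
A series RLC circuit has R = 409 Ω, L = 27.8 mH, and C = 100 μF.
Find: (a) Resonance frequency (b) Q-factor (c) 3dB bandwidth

Step 1 — Resonance condition Im(Z)=0 gives ω₀ = 1/√(LC).
Step 2 — ω₀ = 1/√(0.0278·0.0001) = 599.8 rad/s.
Step 3 — f₀ = ω₀/(2π) = 95.45 Hz.
Step 4 — Series Q: Q = ω₀L/R = 599.8·0.0278/409 = 0.04077.
Step 5 — 3dB bandwidth: Δω = ω₀/Q = 1.471e+04 rad/s; BW = Δω/(2π) = 2342 Hz.

(a) f₀ = 95.45 Hz  (b) Q = 0.04077  (c) BW = 2342 Hz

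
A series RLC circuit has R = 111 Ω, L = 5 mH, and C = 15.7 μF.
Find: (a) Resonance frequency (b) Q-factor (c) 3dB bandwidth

Step 1 — Resonance: ω₀ = 1/√(LC) = 1/√(0.005·1.57e-05) = 3569 rad/s.
Step 2 — f₀ = ω₀/(2π) = 568 Hz.
Step 3 — Series Q: Q = ω₀L/R = 3569·0.005/111 = 0.1608.
Step 4 — Bandwidth: Δω = ω₀/Q = 2.22e+04 rad/s; BW = Δω/(2π) = 3533 Hz.

(a) f₀ = 568 Hz  (b) Q = 0.1608  (c) BW = 3533 Hz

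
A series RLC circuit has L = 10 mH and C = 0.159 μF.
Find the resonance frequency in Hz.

Step 1 — Resonance condition Im(Z)=0 gives ω₀ = 1/√(LC).
Step 2 — ω₀ = 1/√(0.01·1.59e-07) = 2.508e+04 rad/s.
Step 3 — f₀ = ω₀/(2π) = 3991 Hz.

f₀ = 3991 Hz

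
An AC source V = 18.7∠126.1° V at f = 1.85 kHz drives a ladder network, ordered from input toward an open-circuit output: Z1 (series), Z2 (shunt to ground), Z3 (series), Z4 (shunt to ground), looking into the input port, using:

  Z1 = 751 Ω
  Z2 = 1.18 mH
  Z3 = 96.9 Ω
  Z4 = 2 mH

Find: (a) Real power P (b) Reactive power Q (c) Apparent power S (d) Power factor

Step 1 — Angular frequency: ω = 2π·f = 2π·1850 = 1.162e+04 rad/s.
Step 2 — Component impedances:
  Z1: Z = R = 751 Ω
  Z2: Z = jωL = j·1.162e+04·0.00118 = 0 + j13.72 Ω
  Z3: Z = R = 96.9 Ω
  Z4: Z = jωL = j·1.162e+04·0.002 = 0 + j23.25 Ω
Step 3 — Ladder network (open output): work backward from the far end, alternating series and parallel combinations. Z_in = 752.7 + j13.07 Ω = 752.8∠1.0° Ω.
Step 4 — Source phasor: V = 18.7∠126.1° V = -11.02 + j15.11 V.
Step 5 — Current: I = V / Z = -0.01429 + j0.02032 A = 0.02484∠125.1° A.
Step 6 — Complex power: S = V·I* = 0.4644 + j0.008065 VA.
Step 7 — Real power: P = Re(S) = 0.4644 W.
Step 8 — Reactive power: Q = Im(S) = 0.008065 VAR.
Step 9 — Apparent power: |S| = 0.4645 VA.
Step 10 — Power factor: PF = P/|S| = 0.9998 (lagging).

(a) P = 0.4644 W  (b) Q = 0.008065 VAR  (c) S = 0.4645 VA  (d) PF = 0.9998 (lagging)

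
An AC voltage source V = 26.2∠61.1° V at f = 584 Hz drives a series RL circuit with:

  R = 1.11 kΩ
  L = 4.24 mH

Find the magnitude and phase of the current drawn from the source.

Step 1 — Angular frequency: ω = 2π·f = 2π·584 = 3669 rad/s.
Step 2 — Component impedances:
  R: Z = R = 1110 Ω
  L: Z = jωL = j·3669·0.00424 = 0 + j15.56 Ω
Step 3 — Series combination: Z_total = R + L = 1110 + j15.56 Ω = 1110∠0.8° Ω.
Step 4 — Source phasor: V = 26.2∠61.1° V = 12.66 + j22.94 V.
Step 5 — Ohm's law: I = V / Z_total = (12.66 + j22.94) / (1110 + j15.56) = 0.01169 + j0.0205 A.
Step 6 — Convert to polar: |I| = 0.0236 A, ∠I = 60.3°.

I = 0.0236∠60.3° A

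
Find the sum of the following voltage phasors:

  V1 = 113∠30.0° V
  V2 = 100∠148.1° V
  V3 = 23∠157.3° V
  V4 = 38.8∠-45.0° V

Step 1 — Convert each phasor to rectangular form:
  V1 = 113·(cos(30.0°) + j·sin(30.0°)) = 97.86 + j56.5 V
  V2 = 100·(cos(148.1°) + j·sin(148.1°)) = -84.9 + j52.84 V
  V3 = 23·(cos(157.3°) + j·sin(157.3°)) = -21.22 + j8.876 V
  V4 = 38.8·(cos(-45.0°) + j·sin(-45.0°)) = 27.44 - j27.44 V
Step 2 — Sum components: V_total = 19.18 + j90.78 V.
Step 3 — Convert to polar: |V_total| = 92.79 V, ∠V_total = 78.1°.

V_total = 92.79∠78.1° V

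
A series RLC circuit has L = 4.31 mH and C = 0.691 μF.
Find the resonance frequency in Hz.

Step 1 — Resonance condition Im(Z)=0 gives ω₀ = 1/√(LC).
Step 2 — ω₀ = 1/√(0.00431·6.91e-07) = 1.832e+04 rad/s.
Step 3 — f₀ = ω₀/(2π) = 2916 Hz.

f₀ = 2916 Hz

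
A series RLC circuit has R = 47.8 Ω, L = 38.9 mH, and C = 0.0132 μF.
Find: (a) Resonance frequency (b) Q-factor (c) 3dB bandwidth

Step 1 — Resonance condition Im(Z)=0 gives ω₀ = 1/√(LC).
Step 2 — ω₀ = 1/√(0.0389·1.32e-08) = 4.413e+04 rad/s.
Step 3 — f₀ = ω₀/(2π) = 7024 Hz.
Step 4 — Series Q: Q = ω₀L/R = 4.413e+04·0.0389/47.8 = 35.91.
Step 5 — 3dB bandwidth: Δω = ω₀/Q = 1229 rad/s; BW = Δω/(2π) = 195.6 Hz.

(a) f₀ = 7024 Hz  (b) Q = 35.91  (c) BW = 195.6 Hz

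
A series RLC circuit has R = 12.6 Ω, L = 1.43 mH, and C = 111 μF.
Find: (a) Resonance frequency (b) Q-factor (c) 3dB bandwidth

Step 1 — Resonance: ω₀ = 1/√(LC) = 1/√(0.00143·0.000111) = 2510 rad/s.
Step 2 — f₀ = ω₀/(2π) = 399.5 Hz.
Step 3 — Series Q: Q = ω₀L/R = 2510·0.00143/12.6 = 0.2849.
Step 4 — Bandwidth: Δω = ω₀/Q = 8811 rad/s; BW = Δω/(2π) = 1402 Hz.

(a) f₀ = 399.5 Hz  (b) Q = 0.2849  (c) BW = 1402 Hz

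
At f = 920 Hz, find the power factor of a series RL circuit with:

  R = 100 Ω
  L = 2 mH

Step 1 — Angular frequency: ω = 2π·f = 2π·920 = 5781 rad/s.
Step 2 — Component impedances:
  R: Z = R = 100 Ω
  L: Z = jωL = j·5781·0.002 = 0 + j11.56 Ω
Step 3 — Series combination: Z_total = R + L = 100 + j11.56 Ω = 100.7∠6.6° Ω.
Step 4 — Power factor: PF = cos(φ) = Re(Z)/|Z| = 100/100.666 = 0.9934.
Step 5 — Type: Im(Z) = 11.56 ⇒ lagging (phase φ = 6.6°).

PF = 0.9934 (lagging, φ = 6.6°)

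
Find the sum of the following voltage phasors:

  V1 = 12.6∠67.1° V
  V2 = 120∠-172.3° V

Step 1 — Convert each phasor to rectangular form:
  V1 = 12.6·(cos(67.1°) + j·sin(67.1°)) = 4.903 + j11.61 V
  V2 = 120·(cos(-172.3°) + j·sin(-172.3°)) = -118.9 - j16.08 V
Step 2 — Sum components: V_total = -114 - j4.471 V.
Step 3 — Convert to polar: |V_total| = 114.1 V, ∠V_total = -177.8°.

V_total = 114.1∠-177.8° V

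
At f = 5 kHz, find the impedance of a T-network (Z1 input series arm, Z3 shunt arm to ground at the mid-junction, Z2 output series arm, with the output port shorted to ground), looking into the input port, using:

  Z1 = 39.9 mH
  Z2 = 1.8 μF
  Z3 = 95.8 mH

Step 1 — Angular frequency: ω = 2π·f = 2π·5000 = 3.142e+04 rad/s.
Step 2 — Component impedances:
  Z1: Z = jωL = j·3.142e+04·0.0399 = 0 + j1253 Ω
  Z2: Z = 1/(jωC) = -j/(ω·C) = 0 - j17.68 Ω
  Z3: Z = jωL = j·3.142e+04·0.0958 = 0 + j3010 Ω
Step 3 — With the output port shorted to ground, the output series arm Z2 runs from the junction to ground; the shunt arm Z3 also runs from the junction to ground. They appear in parallel: Z3 || Z2 = 0 - j17.79 Ω.
Step 4 — Series with input arm Z1: Z_in = Z1 + (Z3 || Z2) = 0 + j1236 Ω = 1236∠90.0° Ω.

Z = 0 + j1236 Ω = 1236∠90.0° Ω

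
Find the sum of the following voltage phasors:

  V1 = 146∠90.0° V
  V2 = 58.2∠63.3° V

Step 1 — Convert each phasor to rectangular form:
  V1 = 146·(cos(90.0°) + j·sin(90.0°)) = 0 + j146 V
  V2 = 58.2·(cos(63.3°) + j·sin(63.3°)) = 26.15 + j51.99 V
Step 2 — Sum components: V_total = 26.15 + j198 V.
Step 3 — Convert to polar: |V_total| = 199.7 V, ∠V_total = 82.5°.

V_total = 199.7∠82.5° V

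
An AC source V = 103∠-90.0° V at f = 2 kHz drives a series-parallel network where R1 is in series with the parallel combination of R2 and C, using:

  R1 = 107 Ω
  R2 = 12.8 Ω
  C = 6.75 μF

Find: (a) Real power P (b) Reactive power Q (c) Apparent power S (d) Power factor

Step 1 — Angular frequency: ω = 2π·f = 2π·2000 = 1.257e+04 rad/s.
Step 2 — Component impedances:
  R1: Z = R = 107 Ω
  R2: Z = R = 12.8 Ω
  C: Z = 1/(jωC) = -j/(ω·C) = 0 - j11.79 Ω
Step 3 — Parallel branch: R2 || C = 1/(1/R2 + 1/C) = 5.875 - j6.378 Ω.
Step 4 — Series with R1: Z_total = R1 + (R2 || C) = 112.9 - j6.378 Ω = 113.1∠-3.2° Ω.
Step 5 — Source phasor: V = 103∠-90.0° V = 0 - j103 V.
Step 6 — Current: I = V / Z = 0.0514 - j0.9096 A = 0.9111∠-86.8° A.
Step 7 — Complex power: S = V·I* = 93.69 - j5.294 VA.
Step 8 — Real power: P = Re(S) = 93.69 W.
Step 9 — Reactive power: Q = Im(S) = -5.294 VAR.
Step 10 — Apparent power: |S| = 93.84 VA.
Step 11 — Power factor: PF = P/|S| = 0.9984 (leading).

(a) P = 93.69 W  (b) Q = -5.294 VAR  (c) S = 93.84 VA  (d) PF = 0.9984 (leading)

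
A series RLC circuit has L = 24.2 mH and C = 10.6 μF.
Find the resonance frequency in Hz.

Step 1 — Resonance condition Im(Z)=0 gives ω₀ = 1/√(LC).
Step 2 — ω₀ = 1/√(0.0242·1.06e-05) = 1974 rad/s.
Step 3 — f₀ = ω₀/(2π) = 314.2 Hz.

f₀ = 314.2 Hz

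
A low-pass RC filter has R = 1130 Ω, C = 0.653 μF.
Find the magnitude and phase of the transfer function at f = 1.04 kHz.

Step 1 — Angular frequency: ω = 2π·1040 = 6535 rad/s.
Step 2 — Transfer function: H(jω) = 1/(1 + jωRC).
Step 3 — Denominator: 1 + jωRC = 1 + j·6535·1130·6.53e-07 = 1 + j4.822.
Step 4 — H = 0.04124 - j0.1988.
Step 5 — Magnitude: |H| = 0.2031 (-13.8 dB); phase: φ = -78.3°.

|H| = 0.2031 (-13.8 dB), φ = -78.3°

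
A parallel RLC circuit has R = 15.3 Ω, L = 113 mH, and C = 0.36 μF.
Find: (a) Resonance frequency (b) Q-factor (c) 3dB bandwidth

Step 1 — Resonance: ω₀ = 1/√(LC) = 1/√(0.113·3.6e-07) = 4958 rad/s.
Step 2 — f₀ = ω₀/(2π) = 789.1 Hz.
Step 3 — Parallel Q: Q = R/(ω₀L) = 15.3/(4958·0.113) = 0.02731.
Step 4 — Bandwidth: Δω = ω₀/Q = 1.816e+05 rad/s; BW = Δω/(2π) = 2.89e+04 Hz.

(a) f₀ = 789.1 Hz  (b) Q = 0.02731  (c) BW = 2.89e+04 Hz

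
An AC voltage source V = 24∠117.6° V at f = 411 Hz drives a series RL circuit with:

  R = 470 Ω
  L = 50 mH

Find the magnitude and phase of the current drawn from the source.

Step 1 — Angular frequency: ω = 2π·f = 2π·411 = 2582 rad/s.
Step 2 — Component impedances:
  R: Z = R = 470 Ω
  L: Z = jωL = j·2582·0.05 = 0 + j129.1 Ω
Step 3 — Series combination: Z_total = R + L = 470 + j129.1 Ω = 487.4∠15.4° Ω.
Step 4 — Source phasor: V = 24∠117.6° V = -11.12 + j21.27 V.
Step 5 — Ohm's law: I = V / Z_total = (-11.12 + j21.27) / (470 + j129.1) = -0.01044 + j0.04812 A.
Step 6 — Convert to polar: |I| = 0.04924 A, ∠I = 102.2°.

I = 0.04924∠102.2° A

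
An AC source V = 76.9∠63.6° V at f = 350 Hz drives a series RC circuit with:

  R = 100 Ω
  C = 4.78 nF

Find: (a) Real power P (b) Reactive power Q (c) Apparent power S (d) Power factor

Step 1 — Angular frequency: ω = 2π·f = 2π·350 = 2199 rad/s.
Step 2 — Component impedances:
  R: Z = R = 100 Ω
  C: Z = 1/(jωC) = -j/(ω·C) = 0 - j9.513e+04 Ω
Step 3 — Series combination: Z_total = R + C = 100 - j9.513e+04 Ω = 9.513e+04∠-89.9° Ω.
Step 4 — Source phasor: V = 76.9∠63.6° V = 34.19 + j68.88 V.
Step 5 — Current: I = V / Z = -0.0007237 + j0.0003602 A = 0.0008084∠153.5° A.
Step 6 — Complex power: S = V·I* = 6.534e-05 - j0.06216 VA.
Step 7 — Real power: P = Re(S) = 6.534e-05 W.
Step 8 — Reactive power: Q = Im(S) = -0.06216 VAR.
Step 9 — Apparent power: |S| = 0.06216 VA.
Step 10 — Power factor: PF = P/|S| = 0.001051 (leading).

(a) P = 6.534e-05 W  (b) Q = -0.06216 VAR  (c) S = 0.06216 VA  (d) PF = 0.001051 (leading)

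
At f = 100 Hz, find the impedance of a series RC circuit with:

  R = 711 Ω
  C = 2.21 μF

Step 1 — Angular frequency: ω = 2π·f = 2π·100 = 628.3 rad/s.
Step 2 — Component impedances:
  R: Z = R = 711 Ω
  C: Z = 1/(jωC) = -j/(ω·C) = 0 - j720.2 Ω
Step 3 — Series combination: Z_total = R + C = 711 - j720.2 Ω = 1012∠-45.4° Ω.

Z = 711 - j720.2 Ω = 1012∠-45.4° Ω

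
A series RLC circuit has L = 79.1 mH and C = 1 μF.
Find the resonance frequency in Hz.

Step 1 — Resonance condition Im(Z)=0 gives ω₀ = 1/√(LC).
Step 2 — ω₀ = 1/√(0.0791·1e-06) = 3556 rad/s.
Step 3 — f₀ = ω₀/(2π) = 565.9 Hz.

f₀ = 565.9 Hz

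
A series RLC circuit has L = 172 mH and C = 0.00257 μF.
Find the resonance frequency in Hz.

Step 1 — Resonance condition Im(Z)=0 gives ω₀ = 1/√(LC).
Step 2 — ω₀ = 1/√(0.172·2.57e-09) = 4.756e+04 rad/s.
Step 3 — f₀ = ω₀/(2π) = 7570 Hz.

f₀ = 7570 Hz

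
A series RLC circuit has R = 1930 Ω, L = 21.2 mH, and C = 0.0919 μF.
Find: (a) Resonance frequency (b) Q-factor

Step 1 — Resonance condition Im(Z)=0 gives ω₀ = 1/√(LC).
Step 2 — ω₀ = 1/√(0.0212·9.19e-08) = 2.266e+04 rad/s.
Step 3 — f₀ = ω₀/(2π) = 3606 Hz.
Step 4 — Series Q: Q = ω₀L/R = 2.266e+04·0.0212/1930 = 0.2489.

(a) f₀ = 3606 Hz  (b) Q = 0.2489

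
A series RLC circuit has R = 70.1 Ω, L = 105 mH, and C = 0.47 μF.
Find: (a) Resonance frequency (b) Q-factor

Step 1 — Resonance condition Im(Z)=0 gives ω₀ = 1/√(LC).
Step 2 — ω₀ = 1/√(0.105·4.7e-07) = 4501 rad/s.
Step 3 — f₀ = ω₀/(2π) = 716.4 Hz.
Step 4 — Series Q: Q = ω₀L/R = 4501·0.105/70.1 = 6.743.

(a) f₀ = 716.4 Hz  (b) Q = 6.743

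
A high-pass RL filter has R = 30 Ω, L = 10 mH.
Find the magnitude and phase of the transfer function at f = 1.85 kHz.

Step 1 — Angular frequency: ω = 2π·1850 = 1.162e+04 rad/s.
Step 2 — Transfer function: H(jω) = jωL/(R + jωL).
Step 3 — Numerator jωL = j·116.2; denominator R + jωL = 30 + j116.2.
Step 4 — H = 0.9375 + j0.242.
Step 5 — Magnitude: |H| = 0.9683 (-0.3 dB); phase: φ = 14.5°.

|H| = 0.9683 (-0.3 dB), φ = 14.5°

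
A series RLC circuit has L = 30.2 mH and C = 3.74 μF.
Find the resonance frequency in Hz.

Step 1 — Resonance condition Im(Z)=0 gives ω₀ = 1/√(LC).
Step 2 — ω₀ = 1/√(0.0302·3.74e-06) = 2976 rad/s.
Step 3 — f₀ = ω₀/(2π) = 473.6 Hz.

f₀ = 473.6 Hz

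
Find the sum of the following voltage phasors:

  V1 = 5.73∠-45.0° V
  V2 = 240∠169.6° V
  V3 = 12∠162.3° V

Step 1 — Convert each phasor to rectangular form:
  V1 = 5.73·(cos(-45.0°) + j·sin(-45.0°)) = 4.052 - j4.052 V
  V2 = 240·(cos(169.6°) + j·sin(169.6°)) = -236.1 + j43.32 V
  V3 = 12·(cos(162.3°) + j·sin(162.3°)) = -11.43 + j3.648 V
Step 2 — Sum components: V_total = -243.4 + j42.92 V.
Step 3 — Convert to polar: |V_total| = 247.2 V, ∠V_total = 170.0°.

V_total = 247.2∠170.0° V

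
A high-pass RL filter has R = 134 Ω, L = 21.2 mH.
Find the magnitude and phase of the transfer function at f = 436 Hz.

Step 1 — Angular frequency: ω = 2π·436 = 2739 rad/s.
Step 2 — Transfer function: H(jω) = jωL/(R + jωL).
Step 3 — Numerator jωL = j·58.08; denominator R + jωL = 134 + j58.08.
Step 4 — H = 0.1581 + j0.3649.
Step 5 — Magnitude: |H| = 0.3977 (-8.0 dB); phase: φ = 66.6°.

|H| = 0.3977 (-8.0 dB), φ = 66.6°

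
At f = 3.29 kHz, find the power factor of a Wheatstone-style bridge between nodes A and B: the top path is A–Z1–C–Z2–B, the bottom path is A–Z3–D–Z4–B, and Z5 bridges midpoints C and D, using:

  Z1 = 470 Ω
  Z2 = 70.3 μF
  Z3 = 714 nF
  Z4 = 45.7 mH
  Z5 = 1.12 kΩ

Step 1 — Angular frequency: ω = 2π·f = 2π·3290 = 2.067e+04 rad/s.
Step 2 — Component impedances:
  Z1: Z = R = 470 Ω
  Z2: Z = 1/(jωC) = -j/(ω·C) = 0 - j0.6881 Ω
  Z3: Z = 1/(jωC) = -j/(ω·C) = 0 - j67.75 Ω
  Z4: Z = jωL = j·2.067e+04·0.0457 = 0 + j944.7 Ω
  Z5: Z = R = 1120 Ω
Step 3 — Bridge requires nodal analysis (the Z5 bridge couples midpoints C and D, so the two paths cannot be reduced to a simple series/parallel combination). Setting node B to ground and injecting 1 A at node A, the 3-node admittance system at A, C, D solves to V_A = Z_AB = 284.2 + j95.93 Ω = 299.9∠18.7° Ω.
Step 4 — Power factor: PF = cos(φ) = Re(Z)/|Z| = 284.15/299.91 = 0.9475.
Step 5 — Type: Im(Z) = 95.93 ⇒ lagging (phase φ = 18.7°).

PF = 0.9475 (lagging, φ = 18.7°)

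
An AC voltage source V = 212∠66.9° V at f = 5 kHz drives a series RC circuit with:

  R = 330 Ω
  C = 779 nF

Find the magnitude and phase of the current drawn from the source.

Step 1 — Angular frequency: ω = 2π·f = 2π·5000 = 3.142e+04 rad/s.
Step 2 — Component impedances:
  R: Z = R = 330 Ω
  C: Z = 1/(jωC) = -j/(ω·C) = 0 - j40.86 Ω
Step 3 — Series combination: Z_total = R + C = 330 - j40.86 Ω = 332.5∠-7.1° Ω.
Step 4 — Source phasor: V = 212∠66.9° V = 83.18 + j195 V.
Step 5 — Ohm's law: I = V / Z_total = (83.18 + j195) / (330 - j40.86) = 0.1762 + j0.6127 A.
Step 6 — Convert to polar: |I| = 0.6376 A, ∠I = 74.0°.

I = 0.6376∠74.0° A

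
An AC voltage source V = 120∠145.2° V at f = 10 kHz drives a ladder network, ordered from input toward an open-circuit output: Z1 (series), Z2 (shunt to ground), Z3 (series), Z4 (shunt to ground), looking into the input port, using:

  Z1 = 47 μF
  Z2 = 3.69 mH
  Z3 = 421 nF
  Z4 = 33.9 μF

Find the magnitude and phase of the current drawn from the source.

Step 1 — Angular frequency: ω = 2π·f = 2π·1e+04 = 6.283e+04 rad/s.
Step 2 — Component impedances:
  Z1: Z = 1/(jωC) = -j/(ω·C) = 0 - j0.3386 Ω
  Z2: Z = jωL = j·6.283e+04·0.00369 = 0 + j231.8 Ω
  Z3: Z = 1/(jωC) = -j/(ω·C) = 0 - j37.8 Ω
  Z4: Z = 1/(jωC) = -j/(ω·C) = 0 - j0.4695 Ω
Step 3 — Ladder network (open output): work backward from the far end, alternating series and parallel combinations. Z_in = 0 - j46.18 Ω = 46.18∠-90.0° Ω.
Step 4 — Source phasor: V = 120∠145.2° V = -98.54 + j68.49 V.
Step 5 — Ohm's law: I = V / Z_total = (-98.54 + j68.49) / (0 - j46.18) = -1.483 - j2.134 A.
Step 6 — Convert to polar: |I| = 2.599 A, ∠I = -124.8°.

I = 2.599∠-124.8° A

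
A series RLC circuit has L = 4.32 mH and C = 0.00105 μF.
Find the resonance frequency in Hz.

Step 1 — Resonance condition Im(Z)=0 gives ω₀ = 1/√(LC).
Step 2 — ω₀ = 1/√(0.00432·1.05e-09) = 4.695e+05 rad/s.
Step 3 — f₀ = ω₀/(2π) = 7.473e+04 Hz.

f₀ = 7.473e+04 Hz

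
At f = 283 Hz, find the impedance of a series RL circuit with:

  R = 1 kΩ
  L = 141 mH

Step 1 — Angular frequency: ω = 2π·f = 2π·283 = 1778 rad/s.
Step 2 — Component impedances:
  R: Z = R = 1000 Ω
  L: Z = jωL = j·1778·0.141 = 0 + j250.7 Ω
Step 3 — Series combination: Z_total = R + L = 1000 + j250.7 Ω = 1031∠14.1° Ω.

Z = 1000 + j250.7 Ω = 1031∠14.1° Ω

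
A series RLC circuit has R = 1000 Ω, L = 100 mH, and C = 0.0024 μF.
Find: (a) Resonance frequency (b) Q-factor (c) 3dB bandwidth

Step 1 — Resonance: ω₀ = 1/√(LC) = 1/√(0.1·2.4e-09) = 6.455e+04 rad/s.
Step 2 — f₀ = ω₀/(2π) = 1.027e+04 Hz.
Step 3 — Series Q: Q = ω₀L/R = 6.455e+04·0.1/1000 = 6.455.
Step 4 — Bandwidth: Δω = ω₀/Q = 1e+04 rad/s; BW = Δω/(2π) = 1592 Hz.

(a) f₀ = 1.027e+04 Hz  (b) Q = 6.455  (c) BW = 1592 Hz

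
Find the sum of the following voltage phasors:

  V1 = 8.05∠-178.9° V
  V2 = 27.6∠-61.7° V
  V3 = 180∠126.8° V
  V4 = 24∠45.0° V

Step 1 — Convert each phasor to rectangular form:
  V1 = 8.05·(cos(-178.9°) + j·sin(-178.9°)) = -8.049 - j0.1545 V
  V2 = 27.6·(cos(-61.7°) + j·sin(-61.7°)) = 13.08 - j24.3 V
  V3 = 180·(cos(126.8°) + j·sin(126.8°)) = -107.8 + j144.1 V
  V4 = 24·(cos(45.0°) + j·sin(45.0°)) = 16.97 + j16.97 V
Step 2 — Sum components: V_total = -85.82 + j136.6 V.
Step 3 — Convert to polar: |V_total| = 161.4 V, ∠V_total = 122.1°.

V_total = 161.4∠122.1° V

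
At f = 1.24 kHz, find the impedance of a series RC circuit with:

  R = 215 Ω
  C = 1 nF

Step 1 — Angular frequency: ω = 2π·f = 2π·1240 = 7791 rad/s.
Step 2 — Component impedances:
  R: Z = R = 215 Ω
  C: Z = 1/(jωC) = -j/(ω·C) = 0 - j1.284e+05 Ω
Step 3 — Series combination: Z_total = R + C = 215 - j1.284e+05 Ω = 1.284e+05∠-89.9° Ω.

Z = 215 - j1.284e+05 Ω = 1.284e+05∠-89.9° Ω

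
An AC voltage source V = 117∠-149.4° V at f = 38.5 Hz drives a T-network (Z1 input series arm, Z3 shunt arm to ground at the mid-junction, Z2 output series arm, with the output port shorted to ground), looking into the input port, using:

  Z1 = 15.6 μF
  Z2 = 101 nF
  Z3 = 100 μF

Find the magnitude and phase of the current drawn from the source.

Step 1 — Angular frequency: ω = 2π·f = 2π·38.5 = 241.9 rad/s.
Step 2 — Component impedances:
  Z1: Z = 1/(jωC) = -j/(ω·C) = 0 - j265 Ω
  Z2: Z = 1/(jωC) = -j/(ω·C) = 0 - j4.093e+04 Ω
  Z3: Z = 1/(jωC) = -j/(ω·C) = 0 - j41.34 Ω
Step 3 — With the output port shorted to ground, the output series arm Z2 runs from the junction to ground; the shunt arm Z3 also runs from the junction to ground. They appear in parallel: Z3 || Z2 = 0 - j41.3 Ω.
Step 4 — Series with input arm Z1: Z_in = Z1 + (Z3 || Z2) = 0 - j306.3 Ω = 306.3∠-90.0° Ω.
Step 5 — Source phasor: V = 117∠-149.4° V = -100.7 - j59.56 V.
Step 6 — Ohm's law: I = V / Z_total = (-100.7 - j59.56) / (0 - j306.3) = 0.1944 - j0.3288 A.
Step 7 — Convert to polar: |I| = 0.382 A, ∠I = -59.4°.

I = 0.382∠-59.4° A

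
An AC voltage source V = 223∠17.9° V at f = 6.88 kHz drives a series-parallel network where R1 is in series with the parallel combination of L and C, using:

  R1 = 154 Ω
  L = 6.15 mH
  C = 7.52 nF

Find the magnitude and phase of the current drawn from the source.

Step 1 — Angular frequency: ω = 2π·f = 2π·6880 = 4.323e+04 rad/s.
Step 2 — Component impedances:
  R1: Z = R = 154 Ω
  L: Z = jωL = j·4.323e+04·0.00615 = 0 + j265.9 Ω
  C: Z = 1/(jωC) = -j/(ω·C) = 0 - j3076 Ω
Step 3 — Parallel branch: L || C = 1/(1/L + 1/C) = 0 + j291 Ω.
Step 4 — Series with R1: Z_total = R1 + (L || C) = 154 + j291 Ω = 329.2∠62.1° Ω.
Step 5 — Source phasor: V = 223∠17.9° V = 212.2 + j68.54 V.
Step 6 — Ohm's law: I = V / Z_total = (212.2 + j68.54) / (154 + j291) = 0.4855 - j0.4723 A.
Step 7 — Convert to polar: |I| = 0.6773 A, ∠I = -44.2°.

I = 0.6773∠-44.2° A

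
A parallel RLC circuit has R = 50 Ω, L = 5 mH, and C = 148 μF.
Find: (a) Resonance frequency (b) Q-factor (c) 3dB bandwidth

Step 1 — Resonance: ω₀ = 1/√(LC) = 1/√(0.005·0.000148) = 1162 rad/s.
Step 2 — f₀ = ω₀/(2π) = 185 Hz.
Step 3 — Parallel Q: Q = R/(ω₀L) = 50/(1162·0.005) = 8.602.
Step 4 — Bandwidth: Δω = ω₀/Q = 135.1 rad/s; BW = Δω/(2π) = 21.51 Hz.

(a) f₀ = 185 Hz  (b) Q = 8.602  (c) BW = 21.51 Hz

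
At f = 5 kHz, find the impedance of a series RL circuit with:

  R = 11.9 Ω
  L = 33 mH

Step 1 — Angular frequency: ω = 2π·f = 2π·5000 = 3.142e+04 rad/s.
Step 2 — Component impedances:
  R: Z = R = 11.9 Ω
  L: Z = jωL = j·3.142e+04·0.033 = 0 + j1037 Ω
Step 3 — Series combination: Z_total = R + L = 11.9 + j1037 Ω = 1037∠89.3° Ω.

Z = 11.9 + j1037 Ω = 1037∠89.3° Ω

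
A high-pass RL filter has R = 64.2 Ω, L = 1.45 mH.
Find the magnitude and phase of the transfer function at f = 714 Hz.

Step 1 — Angular frequency: ω = 2π·714 = 4486 rad/s.
Step 2 — Transfer function: H(jω) = jωL/(R + jωL).
Step 3 — Numerator jωL = j·6.505; denominator R + jωL = 64.2 + j6.505.
Step 4 — H = 0.01016 + j0.1003.
Step 5 — Magnitude: |H| = 0.1008 (-19.9 dB); phase: φ = 84.2°.

|H| = 0.1008 (-19.9 dB), φ = 84.2°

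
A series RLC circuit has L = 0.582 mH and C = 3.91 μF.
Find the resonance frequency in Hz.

Step 1 — Resonance condition Im(Z)=0 gives ω₀ = 1/√(LC).
Step 2 — ω₀ = 1/√(0.000582·3.91e-06) = 2.096e+04 rad/s.
Step 3 — f₀ = ω₀/(2π) = 3336 Hz.

f₀ = 3336 Hz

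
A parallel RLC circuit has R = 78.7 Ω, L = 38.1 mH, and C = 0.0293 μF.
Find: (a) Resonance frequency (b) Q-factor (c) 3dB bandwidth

Step 1 — Resonance: ω₀ = 1/√(LC) = 1/√(0.0381·2.93e-08) = 2.993e+04 rad/s.
Step 2 — f₀ = ω₀/(2π) = 4763 Hz.
Step 3 — Parallel Q: Q = R/(ω₀L) = 78.7/(2.993e+04·0.0381) = 0.06902.
Step 4 — Bandwidth: Δω = ω₀/Q = 4.337e+05 rad/s; BW = Δω/(2π) = 6.902e+04 Hz.

(a) f₀ = 4763 Hz  (b) Q = 0.06902  (c) BW = 6.902e+04 Hz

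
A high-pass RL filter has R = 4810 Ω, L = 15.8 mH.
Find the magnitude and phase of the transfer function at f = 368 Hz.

Step 1 — Angular frequency: ω = 2π·368 = 2312 rad/s.
Step 2 — Transfer function: H(jω) = jωL/(R + jωL).
Step 3 — Numerator jωL = j·36.53; denominator R + jωL = 4810 + j36.53.
Step 4 — H = 5.768e-05 + j0.007595.
Step 5 — Magnitude: |H| = 0.007595 (-42.4 dB); phase: φ = 89.6°.

|H| = 0.007595 (-42.4 dB), φ = 89.6°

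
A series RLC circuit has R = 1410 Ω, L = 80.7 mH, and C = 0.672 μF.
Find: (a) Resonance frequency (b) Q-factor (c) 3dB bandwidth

Step 1 — Resonance condition Im(Z)=0 gives ω₀ = 1/√(LC).
Step 2 — ω₀ = 1/√(0.0807·6.72e-07) = 4294 rad/s.
Step 3 — f₀ = ω₀/(2π) = 683.4 Hz.
Step 4 — Series Q: Q = ω₀L/R = 4294·0.0807/1410 = 0.2458.
Step 5 — 3dB bandwidth: Δω = ω₀/Q = 1.747e+04 rad/s; BW = Δω/(2π) = 2781 Hz.

(a) f₀ = 683.4 Hz  (b) Q = 0.2458  (c) BW = 2781 Hz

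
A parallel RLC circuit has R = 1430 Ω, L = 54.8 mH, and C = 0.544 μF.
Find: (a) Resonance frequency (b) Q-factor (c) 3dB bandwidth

Step 1 — Resonance: ω₀ = 1/√(LC) = 1/√(0.0548·5.44e-07) = 5792 rad/s.
Step 2 — f₀ = ω₀/(2π) = 921.8 Hz.
Step 3 — Parallel Q: Q = R/(ω₀L) = 1430/(5792·0.0548) = 4.506.
Step 4 — Bandwidth: Δω = ω₀/Q = 1285 rad/s; BW = Δω/(2π) = 204.6 Hz.

(a) f₀ = 921.8 Hz  (b) Q = 4.506  (c) BW = 204.6 Hz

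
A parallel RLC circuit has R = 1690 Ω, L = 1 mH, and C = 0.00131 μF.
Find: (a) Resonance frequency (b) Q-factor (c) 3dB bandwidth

Step 1 — Resonance: ω₀ = 1/√(LC) = 1/√(0.001·1.31e-09) = 8.737e+05 rad/s.
Step 2 — f₀ = ω₀/(2π) = 1.391e+05 Hz.
Step 3 — Parallel Q: Q = R/(ω₀L) = 1690/(8.737e+05·0.001) = 1.934.
Step 4 — Bandwidth: Δω = ω₀/Q = 4.517e+05 rad/s; BW = Δω/(2π) = 7.189e+04 Hz.

(a) f₀ = 1.391e+05 Hz  (b) Q = 1.934  (c) BW = 7.189e+04 Hz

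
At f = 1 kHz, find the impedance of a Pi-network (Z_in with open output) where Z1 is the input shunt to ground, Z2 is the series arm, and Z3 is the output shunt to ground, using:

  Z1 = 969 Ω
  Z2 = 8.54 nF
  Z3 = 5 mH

Step 1 — Angular frequency: ω = 2π·f = 2π·1000 = 6283 rad/s.
Step 2 — Component impedances:
  Z1: Z = R = 969 Ω
  Z2: Z = 1/(jωC) = -j/(ω·C) = 0 - j1.864e+04 Ω
  Z3: Z = jωL = j·6283·0.005 = 0 + j31.42 Ω
Step 3 — With open output, the series arm Z2 and the output shunt Z3 appear in series to ground: Z2 + Z3 = 0 - j1.86e+04 Ω.
Step 4 — Parallel with input shunt Z1: Z_in = Z1 || (Z2 + Z3) = 966.4 - j50.33 Ω = 967.7∠-3.0° Ω.

Z = 966.4 - j50.33 Ω = 967.7∠-3.0° Ω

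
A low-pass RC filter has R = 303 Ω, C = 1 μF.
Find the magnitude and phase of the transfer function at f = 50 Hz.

Step 1 — Angular frequency: ω = 2π·50 = 314.2 rad/s.
Step 2 — Transfer function: H(jω) = 1/(1 + jωRC).
Step 3 — Denominator: 1 + jωRC = 1 + j·314.2·303·1e-06 = 1 + j0.09519.
Step 4 — H = 0.991 - j0.09434.
Step 5 — Magnitude: |H| = 0.9955 (-0.0 dB); phase: φ = -5.4°.

|H| = 0.9955 (-0.0 dB), φ = -5.4°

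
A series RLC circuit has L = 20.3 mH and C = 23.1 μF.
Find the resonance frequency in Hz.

Step 1 — Resonance condition Im(Z)=0 gives ω₀ = 1/√(LC).
Step 2 — ω₀ = 1/√(0.0203·2.31e-05) = 1460 rad/s.
Step 3 — f₀ = ω₀/(2π) = 232.4 Hz.

f₀ = 232.4 Hz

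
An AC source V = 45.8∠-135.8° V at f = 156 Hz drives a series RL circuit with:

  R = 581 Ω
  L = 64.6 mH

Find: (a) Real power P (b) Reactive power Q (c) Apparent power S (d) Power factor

Step 1 — Angular frequency: ω = 2π·f = 2π·156 = 980.2 rad/s.
Step 2 — Component impedances:
  R: Z = R = 581 Ω
  L: Z = jωL = j·980.2·0.0646 = 0 + j63.32 Ω
Step 3 — Series combination: Z_total = R + L = 581 + j63.32 Ω = 584.4∠6.2° Ω.
Step 4 — Source phasor: V = 45.8∠-135.8° V = -32.83 - j31.93 V.
Step 5 — Current: I = V / Z = -0.06177 - j0.04823 A = 0.07837∠-142.0° A.
Step 6 — Complex power: S = V·I* = 3.568 + j0.3889 VA.
Step 7 — Real power: P = Re(S) = 3.568 W.
Step 8 — Reactive power: Q = Im(S) = 0.3889 VAR.
Step 9 — Apparent power: |S| = 3.589 VA.
Step 10 — Power factor: PF = P/|S| = 0.9941 (lagging).

(a) P = 3.568 W  (b) Q = 0.3889 VAR  (c) S = 3.589 VA  (d) PF = 0.9941 (lagging)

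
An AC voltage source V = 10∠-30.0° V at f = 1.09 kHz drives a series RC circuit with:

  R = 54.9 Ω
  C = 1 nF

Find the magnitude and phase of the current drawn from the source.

Step 1 — Angular frequency: ω = 2π·f = 2π·1090 = 6849 rad/s.
Step 2 — Component impedances:
  R: Z = R = 54.9 Ω
  C: Z = 1/(jωC) = -j/(ω·C) = 0 - j1.46e+05 Ω
Step 3 — Series combination: Z_total = R + C = 54.9 - j1.46e+05 Ω = 1.46e+05∠-90.0° Ω.
Step 4 — Source phasor: V = 10∠-30.0° V = 8.66 - j5 V.
Step 5 — Ohm's law: I = V / Z_total = (8.66 - j5) / (54.9 - j1.46e+05) = 3.427e-05 + j5.93e-05 A.
Step 6 — Convert to polar: |I| = 6.849e-05 A, ∠I = 60.0°.

I = 6.849e-05∠60.0° A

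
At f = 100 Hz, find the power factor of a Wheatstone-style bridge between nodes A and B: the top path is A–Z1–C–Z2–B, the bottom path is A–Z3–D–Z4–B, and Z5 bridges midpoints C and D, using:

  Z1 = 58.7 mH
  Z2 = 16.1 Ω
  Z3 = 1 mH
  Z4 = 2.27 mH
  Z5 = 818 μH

Step 1 — Angular frequency: ω = 2π·f = 2π·100 = 628.3 rad/s.
Step 2 — Component impedances:
  Z1: Z = jωL = j·628.3·0.0587 = 0 + j36.88 Ω
  Z2: Z = R = 16.1 Ω
  Z3: Z = jωL = j·628.3·0.001 = 0 + j0.6283 Ω
  Z4: Z = jωL = j·628.3·0.00227 = 0 + j1.426 Ω
  Z5: Z = jωL = j·628.3·0.000818 = 0 + j0.514 Ω
Step 3 — Bridge requires nodal analysis (the Z5 bridge couples midpoints C and D, so the two paths cannot be reduced to a simple series/parallel combination). Setting node B to ground and injecting 1 A at node A, the 3-node admittance system at A, C, D solves to V_A = Z_AB = 0.126 + j2.029 Ω = 2.033∠86.4° Ω.
Step 4 — Power factor: PF = cos(φ) = Re(Z)/|Z| = 0.12604/2.033 = 0.062.
Step 5 — Type: Im(Z) = 2.029 ⇒ lagging (phase φ = 86.4°).

PF = 0.062 (lagging, φ = 86.4°)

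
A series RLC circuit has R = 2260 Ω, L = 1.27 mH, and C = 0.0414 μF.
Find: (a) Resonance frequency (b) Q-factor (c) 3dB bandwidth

Step 1 — Resonance: ω₀ = 1/√(LC) = 1/√(0.00127·4.14e-08) = 1.379e+05 rad/s.
Step 2 — f₀ = ω₀/(2π) = 2.195e+04 Hz.
Step 3 — Series Q: Q = ω₀L/R = 1.379e+05·0.00127/2260 = 0.0775.
Step 4 — Bandwidth: Δω = ω₀/Q = 1.78e+06 rad/s; BW = Δω/(2π) = 2.832e+05 Hz.

(a) f₀ = 2.195e+04 Hz  (b) Q = 0.0775  (c) BW = 2.832e+05 Hz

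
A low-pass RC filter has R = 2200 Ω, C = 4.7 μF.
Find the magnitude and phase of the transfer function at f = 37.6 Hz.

Step 1 — Angular frequency: ω = 2π·37.6 = 236.2 rad/s.
Step 2 — Transfer function: H(jω) = 1/(1 + jωRC).
Step 3 — Denominator: 1 + jωRC = 1 + j·236.2·2200·4.7e-06 = 1 + j2.443.
Step 4 — H = 0.1435 - j0.3506.
Step 5 — Magnitude: |H| = 0.3789 (-8.4 dB); phase: φ = -67.7°.

|H| = 0.3789 (-8.4 dB), φ = -67.7°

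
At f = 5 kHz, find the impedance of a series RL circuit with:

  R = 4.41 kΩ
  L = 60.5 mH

Step 1 — Angular frequency: ω = 2π·f = 2π·5000 = 3.142e+04 rad/s.
Step 2 — Component impedances:
  R: Z = R = 4410 Ω
  L: Z = jωL = j·3.142e+04·0.0605 = 0 + j1901 Ω
Step 3 — Series combination: Z_total = R + L = 4410 + j1901 Ω = 4802∠23.3° Ω.

Z = 4410 + j1901 Ω = 4802∠23.3° Ω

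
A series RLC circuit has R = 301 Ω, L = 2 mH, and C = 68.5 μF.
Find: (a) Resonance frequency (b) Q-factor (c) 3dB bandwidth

Step 1 — Resonance: ω₀ = 1/√(LC) = 1/√(0.002·6.85e-05) = 2702 rad/s.
Step 2 — f₀ = ω₀/(2π) = 430 Hz.
Step 3 — Series Q: Q = ω₀L/R = 2702·0.002/301 = 0.01795.
Step 4 — Bandwidth: Δω = ω₀/Q = 1.505e+05 rad/s; BW = Δω/(2π) = 2.395e+04 Hz.

(a) f₀ = 430 Hz  (b) Q = 0.01795  (c) BW = 2.395e+04 Hz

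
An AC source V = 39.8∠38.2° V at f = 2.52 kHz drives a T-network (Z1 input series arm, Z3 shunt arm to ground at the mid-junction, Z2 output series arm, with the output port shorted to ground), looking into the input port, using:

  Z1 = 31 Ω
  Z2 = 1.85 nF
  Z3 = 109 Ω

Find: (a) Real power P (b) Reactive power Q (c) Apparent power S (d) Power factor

Step 1 — Angular frequency: ω = 2π·f = 2π·2520 = 1.583e+04 rad/s.
Step 2 — Component impedances:
  Z1: Z = R = 31 Ω
  Z2: Z = 1/(jωC) = -j/(ω·C) = 0 - j3.414e+04 Ω
  Z3: Z = R = 109 Ω
Step 3 — With the output port shorted to ground, the output series arm Z2 runs from the junction to ground; the shunt arm Z3 also runs from the junction to ground. They appear in parallel: Z3 || Z2 = 109 - j0.348 Ω.
Step 4 — Series with input arm Z1: Z_in = Z1 + (Z3 || Z2) = 140 - j0.348 Ω = 140∠-0.1° Ω.
Step 5 — Source phasor: V = 39.8∠38.2° V = 31.28 + j24.61 V.
Step 6 — Current: I = V / Z = 0.223 + j0.1764 A = 0.2843∠38.3° A.
Step 7 — Complex power: S = V·I* = 11.31 - j0.02813 VA.
Step 8 — Real power: P = Re(S) = 11.31 W.
Step 9 — Reactive power: Q = Im(S) = -0.02813 VAR.
Step 10 — Apparent power: |S| = 11.31 VA.
Step 11 — Power factor: PF = P/|S| = 1 (leading).

(a) P = 11.31 W  (b) Q = -0.02813 VAR  (c) S = 11.31 VA  (d) PF = 1 (leading)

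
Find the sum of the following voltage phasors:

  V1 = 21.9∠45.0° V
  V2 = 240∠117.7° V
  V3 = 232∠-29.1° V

Step 1 — Convert each phasor to rectangular form:
  V1 = 21.9·(cos(45.0°) + j·sin(45.0°)) = 15.49 + j15.49 V
  V2 = 240·(cos(117.7°) + j·sin(117.7°)) = -111.6 + j212.5 V
  V3 = 232·(cos(-29.1°) + j·sin(-29.1°)) = 202.7 - j112.8 V
Step 2 — Sum components: V_total = 106.6 + j115.2 V.
Step 3 — Convert to polar: |V_total| = 156.9 V, ∠V_total = 47.2°.

V_total = 156.9∠47.2° V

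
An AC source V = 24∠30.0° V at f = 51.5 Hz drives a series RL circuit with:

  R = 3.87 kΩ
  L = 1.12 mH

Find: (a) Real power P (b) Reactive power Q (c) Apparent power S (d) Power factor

Step 1 — Angular frequency: ω = 2π·f = 2π·51.5 = 323.6 rad/s.
Step 2 — Component impedances:
  R: Z = R = 3870 Ω
  L: Z = jωL = j·323.6·0.00112 = 0 + j0.3624 Ω
Step 3 — Series combination: Z_total = R + L = 3870 + j0.3624 Ω = 3870∠0.0° Ω.
Step 4 — Source phasor: V = 24∠30.0° V = 20.78 + j12 V.
Step 5 — Current: I = V / Z = 0.005371 + j0.0031 A = 0.006202∠30.0° A.
Step 6 — Complex power: S = V·I* = 0.1488 + j1.394e-05 VA.
Step 7 — Real power: P = Re(S) = 0.1488 W.
Step 8 — Reactive power: Q = Im(S) = 1.394e-05 VAR.
Step 9 — Apparent power: |S| = 0.1488 VA.
Step 10 — Power factor: PF = P/|S| = 1 (lagging).

(a) P = 0.1488 W  (b) Q = 1.394e-05 VAR  (c) S = 0.1488 VA  (d) PF = 1 (lagging)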